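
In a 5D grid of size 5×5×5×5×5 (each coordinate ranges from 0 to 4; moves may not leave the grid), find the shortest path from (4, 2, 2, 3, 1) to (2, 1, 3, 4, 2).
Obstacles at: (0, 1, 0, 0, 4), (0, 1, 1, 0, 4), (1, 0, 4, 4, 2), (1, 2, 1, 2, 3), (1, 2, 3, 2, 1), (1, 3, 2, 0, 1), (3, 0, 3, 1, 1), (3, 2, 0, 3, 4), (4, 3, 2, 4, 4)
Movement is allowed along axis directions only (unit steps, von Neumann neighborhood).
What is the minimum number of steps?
6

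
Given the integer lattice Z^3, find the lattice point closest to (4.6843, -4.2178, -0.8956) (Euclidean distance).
(5, -4, -1)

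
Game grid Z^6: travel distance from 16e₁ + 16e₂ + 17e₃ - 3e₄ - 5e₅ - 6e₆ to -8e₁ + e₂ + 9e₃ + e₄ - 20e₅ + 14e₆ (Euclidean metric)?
38.8072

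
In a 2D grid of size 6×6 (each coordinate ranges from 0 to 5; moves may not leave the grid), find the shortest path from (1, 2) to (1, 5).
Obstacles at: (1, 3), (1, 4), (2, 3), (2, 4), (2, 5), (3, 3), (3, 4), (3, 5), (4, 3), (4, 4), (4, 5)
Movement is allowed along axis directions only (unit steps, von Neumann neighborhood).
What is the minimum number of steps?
5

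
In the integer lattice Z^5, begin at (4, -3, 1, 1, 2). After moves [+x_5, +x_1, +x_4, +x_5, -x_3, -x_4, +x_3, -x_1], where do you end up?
(4, -3, 1, 1, 4)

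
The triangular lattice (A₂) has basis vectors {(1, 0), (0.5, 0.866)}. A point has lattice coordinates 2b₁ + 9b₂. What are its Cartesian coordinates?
(6.5, 7.794)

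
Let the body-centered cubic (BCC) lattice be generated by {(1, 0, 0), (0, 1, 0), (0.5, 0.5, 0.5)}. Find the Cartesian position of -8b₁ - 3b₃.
(-9.5, -1.5, -1.5)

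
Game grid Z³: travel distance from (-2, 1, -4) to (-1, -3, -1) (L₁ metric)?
8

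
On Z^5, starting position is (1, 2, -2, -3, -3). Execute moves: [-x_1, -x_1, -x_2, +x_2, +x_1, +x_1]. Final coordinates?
(1, 2, -2, -3, -3)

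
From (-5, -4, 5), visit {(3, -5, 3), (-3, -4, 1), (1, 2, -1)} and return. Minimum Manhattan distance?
42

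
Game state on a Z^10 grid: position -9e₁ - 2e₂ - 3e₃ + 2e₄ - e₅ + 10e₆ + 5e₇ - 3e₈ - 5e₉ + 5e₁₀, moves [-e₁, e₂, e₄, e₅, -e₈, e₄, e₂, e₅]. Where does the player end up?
(-10, 0, -3, 4, 1, 10, 5, -4, -5, 5)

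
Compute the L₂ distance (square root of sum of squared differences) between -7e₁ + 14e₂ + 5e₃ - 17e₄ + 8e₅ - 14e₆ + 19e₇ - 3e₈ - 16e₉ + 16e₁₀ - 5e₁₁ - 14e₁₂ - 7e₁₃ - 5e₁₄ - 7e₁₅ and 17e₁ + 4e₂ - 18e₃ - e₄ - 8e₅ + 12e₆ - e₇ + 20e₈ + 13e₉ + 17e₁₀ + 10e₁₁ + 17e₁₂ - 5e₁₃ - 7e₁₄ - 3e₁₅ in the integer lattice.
73.3076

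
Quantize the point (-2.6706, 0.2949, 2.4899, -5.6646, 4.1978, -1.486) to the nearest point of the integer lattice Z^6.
(-3, 0, 2, -6, 4, -1)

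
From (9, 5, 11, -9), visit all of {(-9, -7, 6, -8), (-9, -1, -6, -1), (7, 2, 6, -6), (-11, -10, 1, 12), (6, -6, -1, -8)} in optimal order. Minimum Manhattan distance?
110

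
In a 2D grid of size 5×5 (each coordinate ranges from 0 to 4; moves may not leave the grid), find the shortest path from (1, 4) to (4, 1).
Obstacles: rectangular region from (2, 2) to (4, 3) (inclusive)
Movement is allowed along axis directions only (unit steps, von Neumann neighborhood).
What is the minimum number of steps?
6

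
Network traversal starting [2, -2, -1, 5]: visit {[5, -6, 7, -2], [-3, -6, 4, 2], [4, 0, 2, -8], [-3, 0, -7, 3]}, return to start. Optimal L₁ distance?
86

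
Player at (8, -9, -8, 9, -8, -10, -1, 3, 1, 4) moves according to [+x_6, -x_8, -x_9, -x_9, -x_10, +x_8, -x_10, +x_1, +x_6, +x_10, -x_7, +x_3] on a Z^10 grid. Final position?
(9, -9, -7, 9, -8, -8, -2, 3, -1, 3)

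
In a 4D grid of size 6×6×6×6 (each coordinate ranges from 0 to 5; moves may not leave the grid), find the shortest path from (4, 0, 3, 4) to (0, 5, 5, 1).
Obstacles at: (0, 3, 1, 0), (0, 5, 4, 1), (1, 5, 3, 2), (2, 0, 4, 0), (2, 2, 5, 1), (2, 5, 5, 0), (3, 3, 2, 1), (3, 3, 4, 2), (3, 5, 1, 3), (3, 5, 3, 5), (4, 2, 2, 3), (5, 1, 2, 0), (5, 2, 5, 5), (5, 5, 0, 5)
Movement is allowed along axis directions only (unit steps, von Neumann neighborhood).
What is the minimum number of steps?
14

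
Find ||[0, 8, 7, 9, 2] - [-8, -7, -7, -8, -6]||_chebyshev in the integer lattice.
17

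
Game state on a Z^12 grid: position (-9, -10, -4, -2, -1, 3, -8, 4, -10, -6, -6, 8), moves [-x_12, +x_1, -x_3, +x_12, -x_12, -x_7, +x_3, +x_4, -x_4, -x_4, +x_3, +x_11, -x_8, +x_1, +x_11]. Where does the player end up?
(-7, -10, -3, -3, -1, 3, -9, 3, -10, -6, -4, 7)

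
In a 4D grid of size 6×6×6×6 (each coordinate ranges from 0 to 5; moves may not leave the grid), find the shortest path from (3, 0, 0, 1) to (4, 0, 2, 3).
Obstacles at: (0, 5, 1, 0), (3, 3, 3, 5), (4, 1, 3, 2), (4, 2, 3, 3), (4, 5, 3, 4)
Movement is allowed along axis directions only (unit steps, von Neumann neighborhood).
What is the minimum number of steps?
5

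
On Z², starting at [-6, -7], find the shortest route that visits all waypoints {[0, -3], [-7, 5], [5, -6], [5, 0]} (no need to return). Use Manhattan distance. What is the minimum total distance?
41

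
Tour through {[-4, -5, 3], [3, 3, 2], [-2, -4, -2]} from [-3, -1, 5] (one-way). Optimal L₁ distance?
31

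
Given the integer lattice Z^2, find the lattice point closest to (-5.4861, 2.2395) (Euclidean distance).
(-5, 2)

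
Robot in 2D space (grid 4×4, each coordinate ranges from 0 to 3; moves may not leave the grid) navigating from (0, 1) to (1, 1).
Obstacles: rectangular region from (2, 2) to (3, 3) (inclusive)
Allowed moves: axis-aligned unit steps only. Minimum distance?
1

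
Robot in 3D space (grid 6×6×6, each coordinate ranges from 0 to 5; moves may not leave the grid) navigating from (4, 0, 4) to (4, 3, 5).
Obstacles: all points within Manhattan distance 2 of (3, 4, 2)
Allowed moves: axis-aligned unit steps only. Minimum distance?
4
(one shortest path: (4, 0, 4) → (4, 1, 4) → (4, 2, 4) → (4, 3, 4) → (4, 3, 5))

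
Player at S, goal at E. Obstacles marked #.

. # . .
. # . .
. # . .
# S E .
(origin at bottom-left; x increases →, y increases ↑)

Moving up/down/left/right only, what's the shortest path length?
1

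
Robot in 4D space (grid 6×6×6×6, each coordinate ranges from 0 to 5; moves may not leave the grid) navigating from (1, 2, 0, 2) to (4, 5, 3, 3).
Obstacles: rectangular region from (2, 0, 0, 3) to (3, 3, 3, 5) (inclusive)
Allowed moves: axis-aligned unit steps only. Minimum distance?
10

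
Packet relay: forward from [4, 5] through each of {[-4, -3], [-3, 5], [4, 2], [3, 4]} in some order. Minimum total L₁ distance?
22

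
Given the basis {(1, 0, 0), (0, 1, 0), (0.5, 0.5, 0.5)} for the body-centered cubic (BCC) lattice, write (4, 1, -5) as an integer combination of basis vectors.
9b₁ + 6b₂ - 10b₃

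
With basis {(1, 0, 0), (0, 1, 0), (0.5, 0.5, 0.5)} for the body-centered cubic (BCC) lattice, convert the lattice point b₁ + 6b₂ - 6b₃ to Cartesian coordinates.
(-2, 3, -3)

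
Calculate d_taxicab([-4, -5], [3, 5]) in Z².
17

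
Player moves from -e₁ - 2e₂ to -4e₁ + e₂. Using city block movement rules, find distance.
6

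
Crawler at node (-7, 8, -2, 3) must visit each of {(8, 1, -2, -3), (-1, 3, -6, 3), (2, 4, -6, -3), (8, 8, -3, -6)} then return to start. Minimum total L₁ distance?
74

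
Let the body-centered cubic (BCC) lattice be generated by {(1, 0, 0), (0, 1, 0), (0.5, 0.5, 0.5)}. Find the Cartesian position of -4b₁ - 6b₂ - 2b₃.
(-5, -7, -1)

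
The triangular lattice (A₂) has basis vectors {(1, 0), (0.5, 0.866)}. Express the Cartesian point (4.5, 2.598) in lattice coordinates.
3b₁ + 3b₂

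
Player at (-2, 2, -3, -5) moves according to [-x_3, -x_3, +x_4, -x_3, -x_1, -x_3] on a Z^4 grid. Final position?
(-3, 2, -7, -4)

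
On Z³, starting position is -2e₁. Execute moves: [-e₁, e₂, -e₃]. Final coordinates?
(-3, 1, -1)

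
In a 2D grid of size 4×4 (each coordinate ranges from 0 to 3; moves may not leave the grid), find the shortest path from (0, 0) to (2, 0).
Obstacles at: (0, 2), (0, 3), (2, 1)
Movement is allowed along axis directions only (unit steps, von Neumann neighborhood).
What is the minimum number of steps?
2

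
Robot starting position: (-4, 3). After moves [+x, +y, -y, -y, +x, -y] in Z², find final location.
(-2, 1)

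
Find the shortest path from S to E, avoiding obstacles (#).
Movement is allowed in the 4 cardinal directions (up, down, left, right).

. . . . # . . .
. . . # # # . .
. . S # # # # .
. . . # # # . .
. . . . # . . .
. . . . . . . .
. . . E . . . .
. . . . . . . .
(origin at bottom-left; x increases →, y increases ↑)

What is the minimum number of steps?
5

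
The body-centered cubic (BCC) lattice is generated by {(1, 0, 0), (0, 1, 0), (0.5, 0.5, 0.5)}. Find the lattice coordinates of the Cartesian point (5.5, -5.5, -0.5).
6b₁ - 5b₂ - b₃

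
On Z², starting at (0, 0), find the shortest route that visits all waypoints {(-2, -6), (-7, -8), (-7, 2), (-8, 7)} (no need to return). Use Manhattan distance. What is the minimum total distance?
31
(one optimal route: (0, 0) → (-2, -6) → (-7, -8) → (-7, 2) → (-8, 7))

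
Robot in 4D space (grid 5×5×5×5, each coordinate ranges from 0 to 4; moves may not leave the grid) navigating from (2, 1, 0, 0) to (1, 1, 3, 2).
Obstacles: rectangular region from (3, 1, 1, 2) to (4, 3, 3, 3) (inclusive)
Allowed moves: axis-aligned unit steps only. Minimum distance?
6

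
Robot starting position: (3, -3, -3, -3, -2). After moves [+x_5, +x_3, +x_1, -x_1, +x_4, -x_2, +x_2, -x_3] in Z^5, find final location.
(3, -3, -3, -2, -1)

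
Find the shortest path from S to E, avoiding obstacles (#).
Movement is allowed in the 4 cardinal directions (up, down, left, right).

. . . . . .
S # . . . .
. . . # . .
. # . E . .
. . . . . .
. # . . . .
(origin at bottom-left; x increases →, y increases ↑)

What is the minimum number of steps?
5
(one shortest path: (0, 4) → (0, 3) → (1, 3) → (2, 3) → (2, 2) → (3, 2))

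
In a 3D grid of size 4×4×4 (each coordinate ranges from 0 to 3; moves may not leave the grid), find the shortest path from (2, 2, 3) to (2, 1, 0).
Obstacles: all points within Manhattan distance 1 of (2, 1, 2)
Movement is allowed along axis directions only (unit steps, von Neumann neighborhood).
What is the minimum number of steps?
6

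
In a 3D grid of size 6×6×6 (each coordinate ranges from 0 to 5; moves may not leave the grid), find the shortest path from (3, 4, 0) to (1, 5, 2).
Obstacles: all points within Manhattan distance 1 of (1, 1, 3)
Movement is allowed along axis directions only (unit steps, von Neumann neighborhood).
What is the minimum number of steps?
5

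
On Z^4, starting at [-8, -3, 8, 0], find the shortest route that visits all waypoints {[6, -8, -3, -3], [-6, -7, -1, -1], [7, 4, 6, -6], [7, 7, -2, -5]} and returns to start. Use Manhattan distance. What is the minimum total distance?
94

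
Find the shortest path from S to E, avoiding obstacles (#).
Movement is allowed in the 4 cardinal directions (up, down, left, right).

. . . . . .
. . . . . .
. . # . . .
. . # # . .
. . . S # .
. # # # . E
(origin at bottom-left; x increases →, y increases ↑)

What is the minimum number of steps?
13
(one shortest path: (3, 1) → (2, 1) → (1, 1) → (1, 2) → (1, 3) → (1, 4) → (2, 4) → (3, 4) → (4, 4) → (5, 4) → (5, 3) → (5, 2) → (5, 1) → (5, 0))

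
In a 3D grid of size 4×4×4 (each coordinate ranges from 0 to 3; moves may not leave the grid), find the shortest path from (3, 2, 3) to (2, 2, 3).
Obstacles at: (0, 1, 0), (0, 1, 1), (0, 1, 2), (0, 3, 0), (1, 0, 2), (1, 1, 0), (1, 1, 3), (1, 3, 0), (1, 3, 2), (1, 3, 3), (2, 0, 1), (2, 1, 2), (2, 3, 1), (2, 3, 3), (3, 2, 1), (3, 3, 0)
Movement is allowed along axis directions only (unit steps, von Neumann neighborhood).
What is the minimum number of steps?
1
(one shortest path: (3, 2, 3) → (2, 2, 3))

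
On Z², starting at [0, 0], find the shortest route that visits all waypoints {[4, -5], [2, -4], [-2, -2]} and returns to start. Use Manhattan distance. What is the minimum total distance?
22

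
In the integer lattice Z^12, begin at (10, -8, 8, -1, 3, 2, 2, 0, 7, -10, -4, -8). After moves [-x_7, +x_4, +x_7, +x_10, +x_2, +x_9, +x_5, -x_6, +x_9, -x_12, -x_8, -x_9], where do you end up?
(10, -7, 8, 0, 4, 1, 2, -1, 8, -9, -4, -9)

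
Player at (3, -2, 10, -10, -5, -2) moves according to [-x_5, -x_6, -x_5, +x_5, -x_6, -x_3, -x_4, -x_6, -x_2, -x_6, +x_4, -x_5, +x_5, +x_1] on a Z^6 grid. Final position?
(4, -3, 9, -10, -6, -6)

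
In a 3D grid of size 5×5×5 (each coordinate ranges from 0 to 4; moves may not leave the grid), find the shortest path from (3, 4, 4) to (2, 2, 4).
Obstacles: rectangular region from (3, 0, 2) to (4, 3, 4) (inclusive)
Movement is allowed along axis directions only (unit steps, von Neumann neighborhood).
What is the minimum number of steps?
3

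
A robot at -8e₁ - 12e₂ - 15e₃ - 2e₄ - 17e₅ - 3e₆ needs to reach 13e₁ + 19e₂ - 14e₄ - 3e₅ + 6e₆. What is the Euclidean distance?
45.2548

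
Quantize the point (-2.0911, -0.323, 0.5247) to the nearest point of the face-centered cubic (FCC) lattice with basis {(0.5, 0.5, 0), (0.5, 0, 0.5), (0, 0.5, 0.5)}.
(-2, -0.5, 0.5)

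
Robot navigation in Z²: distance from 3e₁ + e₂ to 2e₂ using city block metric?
4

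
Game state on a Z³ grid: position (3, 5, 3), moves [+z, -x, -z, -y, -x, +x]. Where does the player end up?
(2, 4, 3)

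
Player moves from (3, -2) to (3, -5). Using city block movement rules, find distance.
3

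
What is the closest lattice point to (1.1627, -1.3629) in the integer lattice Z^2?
(1, -1)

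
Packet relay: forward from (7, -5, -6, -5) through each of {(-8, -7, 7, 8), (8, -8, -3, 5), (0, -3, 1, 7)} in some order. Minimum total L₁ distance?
55
(one optimal route: (7, -5, -6, -5) → (8, -8, -3, 5) → (0, -3, 1, 7) → (-8, -7, 7, 8))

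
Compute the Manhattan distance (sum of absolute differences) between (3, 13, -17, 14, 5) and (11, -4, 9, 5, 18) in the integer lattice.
73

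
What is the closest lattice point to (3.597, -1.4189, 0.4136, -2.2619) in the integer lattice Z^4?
(4, -1, 0, -2)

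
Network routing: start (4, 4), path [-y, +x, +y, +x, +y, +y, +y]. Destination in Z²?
(6, 7)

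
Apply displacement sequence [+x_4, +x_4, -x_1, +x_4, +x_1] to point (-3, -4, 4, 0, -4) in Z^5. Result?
(-3, -4, 4, 3, -4)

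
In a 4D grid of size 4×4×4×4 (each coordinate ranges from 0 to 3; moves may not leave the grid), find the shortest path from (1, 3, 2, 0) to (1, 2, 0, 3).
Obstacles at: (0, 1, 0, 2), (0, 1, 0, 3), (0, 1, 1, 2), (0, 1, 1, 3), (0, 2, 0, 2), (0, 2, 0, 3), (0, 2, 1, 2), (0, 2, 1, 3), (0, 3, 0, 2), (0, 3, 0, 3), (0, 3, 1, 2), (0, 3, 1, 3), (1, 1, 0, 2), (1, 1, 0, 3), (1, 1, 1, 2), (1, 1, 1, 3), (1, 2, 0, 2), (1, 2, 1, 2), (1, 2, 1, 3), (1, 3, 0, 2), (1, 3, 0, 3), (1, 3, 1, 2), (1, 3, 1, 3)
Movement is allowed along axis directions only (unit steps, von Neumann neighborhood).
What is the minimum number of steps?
8
(one shortest path: (1, 3, 2, 0) → (2, 3, 2, 0) → (2, 2, 2, 0) → (2, 2, 1, 0) → (2, 2, 0, 0) → (2, 2, 0, 1) → (2, 2, 0, 2) → (2, 2, 0, 3) → (1, 2, 0, 3))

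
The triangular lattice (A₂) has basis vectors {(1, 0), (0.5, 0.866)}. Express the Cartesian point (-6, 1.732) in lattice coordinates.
-7b₁ + 2b₂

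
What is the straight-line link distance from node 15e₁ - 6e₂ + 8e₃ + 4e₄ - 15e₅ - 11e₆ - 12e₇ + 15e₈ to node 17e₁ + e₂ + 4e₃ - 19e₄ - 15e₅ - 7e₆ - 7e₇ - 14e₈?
38.4708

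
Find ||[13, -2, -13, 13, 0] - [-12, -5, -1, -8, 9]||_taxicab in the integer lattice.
70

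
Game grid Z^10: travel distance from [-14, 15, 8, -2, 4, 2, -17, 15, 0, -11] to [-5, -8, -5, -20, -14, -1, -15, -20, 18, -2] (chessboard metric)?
35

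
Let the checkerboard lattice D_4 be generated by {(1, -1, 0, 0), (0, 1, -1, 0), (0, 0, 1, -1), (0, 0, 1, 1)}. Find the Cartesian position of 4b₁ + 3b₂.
(4, -1, -3, 0)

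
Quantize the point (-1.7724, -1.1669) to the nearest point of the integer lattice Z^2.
(-2, -1)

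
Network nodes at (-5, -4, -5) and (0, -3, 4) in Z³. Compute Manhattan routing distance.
15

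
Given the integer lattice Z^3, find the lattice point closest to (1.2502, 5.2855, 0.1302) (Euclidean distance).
(1, 5, 0)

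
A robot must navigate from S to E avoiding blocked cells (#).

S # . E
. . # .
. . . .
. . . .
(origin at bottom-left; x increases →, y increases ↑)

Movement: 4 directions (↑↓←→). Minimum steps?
7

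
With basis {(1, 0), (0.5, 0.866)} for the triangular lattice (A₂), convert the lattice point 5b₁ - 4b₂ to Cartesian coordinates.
(3, -3.464)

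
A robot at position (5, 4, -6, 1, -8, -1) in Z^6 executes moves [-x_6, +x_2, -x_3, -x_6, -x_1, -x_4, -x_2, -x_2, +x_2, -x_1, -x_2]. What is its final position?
(3, 3, -7, 0, -8, -3)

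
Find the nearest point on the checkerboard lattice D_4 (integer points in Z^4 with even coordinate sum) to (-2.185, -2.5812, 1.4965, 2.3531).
(-2, -3, 1, 2)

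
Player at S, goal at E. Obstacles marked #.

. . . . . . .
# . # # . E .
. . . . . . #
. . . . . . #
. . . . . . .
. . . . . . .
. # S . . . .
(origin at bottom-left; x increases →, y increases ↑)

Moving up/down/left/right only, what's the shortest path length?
8
(one shortest path: (2, 0) → (3, 0) → (4, 0) → (5, 0) → (5, 1) → (5, 2) → (5, 3) → (5, 4) → (5, 5))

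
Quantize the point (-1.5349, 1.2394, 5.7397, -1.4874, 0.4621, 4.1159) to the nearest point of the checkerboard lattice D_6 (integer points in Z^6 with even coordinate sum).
(-2, 1, 6, -1, 0, 4)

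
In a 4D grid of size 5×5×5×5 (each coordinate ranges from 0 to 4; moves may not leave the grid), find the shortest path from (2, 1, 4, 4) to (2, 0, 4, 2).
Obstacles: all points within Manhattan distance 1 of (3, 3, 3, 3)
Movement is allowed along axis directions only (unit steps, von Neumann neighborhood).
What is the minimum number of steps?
3
(one shortest path: (2, 1, 4, 4) → (2, 0, 4, 4) → (2, 0, 4, 3) → (2, 0, 4, 2))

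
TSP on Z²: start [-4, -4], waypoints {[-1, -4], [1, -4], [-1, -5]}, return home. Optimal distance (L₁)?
12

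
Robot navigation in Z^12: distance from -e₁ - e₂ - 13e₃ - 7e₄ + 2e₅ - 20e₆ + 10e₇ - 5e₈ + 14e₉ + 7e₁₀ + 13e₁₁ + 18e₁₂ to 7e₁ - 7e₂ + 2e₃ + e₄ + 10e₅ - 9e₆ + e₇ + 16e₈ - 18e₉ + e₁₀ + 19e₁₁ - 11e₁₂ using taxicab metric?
159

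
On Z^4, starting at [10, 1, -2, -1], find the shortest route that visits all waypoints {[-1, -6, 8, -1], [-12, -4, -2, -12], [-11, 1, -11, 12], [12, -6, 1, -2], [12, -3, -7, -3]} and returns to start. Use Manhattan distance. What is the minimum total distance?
162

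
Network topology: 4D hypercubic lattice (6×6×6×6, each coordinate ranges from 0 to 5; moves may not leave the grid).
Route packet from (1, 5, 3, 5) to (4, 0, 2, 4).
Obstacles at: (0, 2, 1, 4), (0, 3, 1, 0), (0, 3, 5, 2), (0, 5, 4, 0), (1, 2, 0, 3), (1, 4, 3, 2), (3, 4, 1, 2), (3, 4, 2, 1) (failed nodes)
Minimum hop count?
10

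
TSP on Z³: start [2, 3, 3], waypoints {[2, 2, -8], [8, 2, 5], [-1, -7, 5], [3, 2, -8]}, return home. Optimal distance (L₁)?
64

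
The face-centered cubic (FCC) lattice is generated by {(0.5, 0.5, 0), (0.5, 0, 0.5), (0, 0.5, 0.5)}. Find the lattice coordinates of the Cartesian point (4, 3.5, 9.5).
-2b₁ + 10b₂ + 9b₃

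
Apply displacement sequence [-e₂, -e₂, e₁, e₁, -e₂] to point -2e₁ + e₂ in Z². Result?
(0, -2)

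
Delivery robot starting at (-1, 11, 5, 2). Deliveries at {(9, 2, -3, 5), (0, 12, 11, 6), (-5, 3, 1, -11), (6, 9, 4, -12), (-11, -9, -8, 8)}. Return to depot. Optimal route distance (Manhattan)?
176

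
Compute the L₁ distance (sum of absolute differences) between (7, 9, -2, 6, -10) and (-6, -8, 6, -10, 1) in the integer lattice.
65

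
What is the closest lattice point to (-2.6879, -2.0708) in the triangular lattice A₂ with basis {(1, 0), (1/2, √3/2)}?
(-3, -1.732)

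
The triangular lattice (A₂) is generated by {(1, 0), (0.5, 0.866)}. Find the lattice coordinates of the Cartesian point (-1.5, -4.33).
b₁ - 5b₂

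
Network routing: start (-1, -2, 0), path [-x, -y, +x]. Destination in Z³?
(-1, -3, 0)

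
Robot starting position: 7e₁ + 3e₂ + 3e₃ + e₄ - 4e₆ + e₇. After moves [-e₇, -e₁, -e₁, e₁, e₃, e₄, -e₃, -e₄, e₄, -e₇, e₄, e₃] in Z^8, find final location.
(6, 3, 4, 3, 0, -4, -1, 0)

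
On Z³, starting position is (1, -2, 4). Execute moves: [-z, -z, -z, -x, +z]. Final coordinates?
(0, -2, 2)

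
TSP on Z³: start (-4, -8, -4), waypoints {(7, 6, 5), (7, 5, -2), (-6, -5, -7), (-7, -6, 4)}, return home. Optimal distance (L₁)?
82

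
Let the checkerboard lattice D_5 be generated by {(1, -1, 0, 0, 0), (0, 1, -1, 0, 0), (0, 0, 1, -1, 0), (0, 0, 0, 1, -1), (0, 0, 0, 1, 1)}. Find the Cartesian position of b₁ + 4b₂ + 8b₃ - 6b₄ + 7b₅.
(1, 3, 4, -7, 13)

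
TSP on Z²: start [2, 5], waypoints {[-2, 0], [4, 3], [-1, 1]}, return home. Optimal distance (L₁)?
22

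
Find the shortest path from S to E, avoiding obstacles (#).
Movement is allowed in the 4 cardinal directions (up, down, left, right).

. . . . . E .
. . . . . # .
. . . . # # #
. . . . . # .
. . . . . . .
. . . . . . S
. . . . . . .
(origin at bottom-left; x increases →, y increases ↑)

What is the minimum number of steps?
10
(one shortest path: (6, 1) → (5, 1) → (4, 1) → (3, 1) → (3, 2) → (3, 3) → (3, 4) → (3, 5) → (4, 5) → (4, 6) → (5, 6))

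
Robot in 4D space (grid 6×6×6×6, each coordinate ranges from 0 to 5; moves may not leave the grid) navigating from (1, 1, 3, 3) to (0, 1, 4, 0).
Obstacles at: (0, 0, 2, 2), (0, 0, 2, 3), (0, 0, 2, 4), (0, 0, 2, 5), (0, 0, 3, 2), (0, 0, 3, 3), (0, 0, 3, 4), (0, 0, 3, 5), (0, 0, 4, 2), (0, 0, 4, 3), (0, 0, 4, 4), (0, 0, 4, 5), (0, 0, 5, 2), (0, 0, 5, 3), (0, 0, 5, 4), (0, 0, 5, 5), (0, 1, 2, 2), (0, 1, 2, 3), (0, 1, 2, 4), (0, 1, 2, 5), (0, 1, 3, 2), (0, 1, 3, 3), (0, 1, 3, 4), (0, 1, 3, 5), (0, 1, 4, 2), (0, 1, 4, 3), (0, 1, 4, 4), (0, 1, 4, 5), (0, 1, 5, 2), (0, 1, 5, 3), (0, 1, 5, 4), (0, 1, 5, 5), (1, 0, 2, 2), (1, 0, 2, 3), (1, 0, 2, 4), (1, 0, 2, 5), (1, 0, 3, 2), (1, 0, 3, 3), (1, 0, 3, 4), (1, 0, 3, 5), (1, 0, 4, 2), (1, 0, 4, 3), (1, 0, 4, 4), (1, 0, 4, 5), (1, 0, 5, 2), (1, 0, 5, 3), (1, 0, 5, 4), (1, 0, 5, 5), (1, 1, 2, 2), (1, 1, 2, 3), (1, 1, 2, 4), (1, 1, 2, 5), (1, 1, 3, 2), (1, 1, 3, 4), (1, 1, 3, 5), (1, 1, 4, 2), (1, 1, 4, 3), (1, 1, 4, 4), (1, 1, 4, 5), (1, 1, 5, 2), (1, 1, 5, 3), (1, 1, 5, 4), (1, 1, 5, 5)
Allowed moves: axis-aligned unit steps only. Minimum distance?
7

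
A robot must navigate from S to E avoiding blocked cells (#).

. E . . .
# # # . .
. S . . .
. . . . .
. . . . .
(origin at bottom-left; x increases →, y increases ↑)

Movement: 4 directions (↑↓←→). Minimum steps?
6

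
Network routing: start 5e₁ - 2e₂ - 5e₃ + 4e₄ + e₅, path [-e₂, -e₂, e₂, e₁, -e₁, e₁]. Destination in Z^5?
(6, -3, -5, 4, 1)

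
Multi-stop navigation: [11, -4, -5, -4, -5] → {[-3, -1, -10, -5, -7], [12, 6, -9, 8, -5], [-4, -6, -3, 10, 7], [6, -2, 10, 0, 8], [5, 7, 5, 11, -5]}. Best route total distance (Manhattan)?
165
(one optimal route: (11, -4, -5, -4, -5) → (-3, -1, -10, -5, -7) → (12, 6, -9, 8, -5) → (5, 7, 5, 11, -5) → (6, -2, 10, 0, 8) → (-4, -6, -3, 10, 7))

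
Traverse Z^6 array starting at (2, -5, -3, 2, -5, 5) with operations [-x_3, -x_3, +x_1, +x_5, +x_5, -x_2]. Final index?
(3, -6, -5, 2, -3, 5)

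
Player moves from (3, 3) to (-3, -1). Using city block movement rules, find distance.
10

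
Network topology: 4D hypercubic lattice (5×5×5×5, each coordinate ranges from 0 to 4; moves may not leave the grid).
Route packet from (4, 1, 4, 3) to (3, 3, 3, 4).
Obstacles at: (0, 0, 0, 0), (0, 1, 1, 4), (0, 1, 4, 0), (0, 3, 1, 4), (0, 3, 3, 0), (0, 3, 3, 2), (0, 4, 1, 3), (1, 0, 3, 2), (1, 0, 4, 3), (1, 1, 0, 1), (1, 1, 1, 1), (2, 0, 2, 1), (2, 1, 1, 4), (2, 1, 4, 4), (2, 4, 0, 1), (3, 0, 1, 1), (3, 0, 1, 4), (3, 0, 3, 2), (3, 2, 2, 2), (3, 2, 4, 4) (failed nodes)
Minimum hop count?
5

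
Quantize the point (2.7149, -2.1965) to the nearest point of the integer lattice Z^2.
(3, -2)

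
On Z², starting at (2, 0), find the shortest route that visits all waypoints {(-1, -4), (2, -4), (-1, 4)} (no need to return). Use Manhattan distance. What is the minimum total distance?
15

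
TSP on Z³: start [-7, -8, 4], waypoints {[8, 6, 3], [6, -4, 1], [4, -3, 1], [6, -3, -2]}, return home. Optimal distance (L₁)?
72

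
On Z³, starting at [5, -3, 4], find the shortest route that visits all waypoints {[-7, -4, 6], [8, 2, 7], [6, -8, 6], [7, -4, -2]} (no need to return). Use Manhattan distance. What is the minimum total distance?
55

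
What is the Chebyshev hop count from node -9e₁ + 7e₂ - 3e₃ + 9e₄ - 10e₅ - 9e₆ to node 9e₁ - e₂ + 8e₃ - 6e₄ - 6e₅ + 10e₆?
19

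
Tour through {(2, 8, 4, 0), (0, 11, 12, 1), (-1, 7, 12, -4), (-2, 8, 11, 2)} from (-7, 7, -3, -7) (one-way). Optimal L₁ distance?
54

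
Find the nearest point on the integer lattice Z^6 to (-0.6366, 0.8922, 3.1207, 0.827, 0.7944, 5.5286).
(-1, 1, 3, 1, 1, 6)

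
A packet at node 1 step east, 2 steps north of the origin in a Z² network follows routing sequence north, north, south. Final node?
(1, 3)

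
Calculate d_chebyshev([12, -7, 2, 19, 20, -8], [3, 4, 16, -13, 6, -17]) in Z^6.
32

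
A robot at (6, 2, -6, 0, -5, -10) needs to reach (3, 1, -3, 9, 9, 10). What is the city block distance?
50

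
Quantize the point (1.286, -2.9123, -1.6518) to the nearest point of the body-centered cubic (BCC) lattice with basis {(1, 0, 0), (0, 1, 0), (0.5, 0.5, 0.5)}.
(1, -3, -2)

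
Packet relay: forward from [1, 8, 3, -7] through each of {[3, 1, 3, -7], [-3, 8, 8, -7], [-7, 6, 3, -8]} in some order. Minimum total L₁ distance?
37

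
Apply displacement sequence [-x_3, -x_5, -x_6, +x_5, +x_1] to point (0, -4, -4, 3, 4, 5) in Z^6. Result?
(1, -4, -5, 3, 4, 4)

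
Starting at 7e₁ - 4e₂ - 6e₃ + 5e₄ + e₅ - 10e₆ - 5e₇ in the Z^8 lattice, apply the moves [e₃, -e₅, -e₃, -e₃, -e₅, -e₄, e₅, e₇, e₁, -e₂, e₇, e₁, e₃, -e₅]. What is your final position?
(9, -5, -6, 4, -1, -10, -3, 0)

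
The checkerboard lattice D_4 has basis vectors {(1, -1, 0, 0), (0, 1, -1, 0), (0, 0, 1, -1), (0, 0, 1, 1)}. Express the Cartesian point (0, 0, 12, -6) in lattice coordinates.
9b₃ + 3b₄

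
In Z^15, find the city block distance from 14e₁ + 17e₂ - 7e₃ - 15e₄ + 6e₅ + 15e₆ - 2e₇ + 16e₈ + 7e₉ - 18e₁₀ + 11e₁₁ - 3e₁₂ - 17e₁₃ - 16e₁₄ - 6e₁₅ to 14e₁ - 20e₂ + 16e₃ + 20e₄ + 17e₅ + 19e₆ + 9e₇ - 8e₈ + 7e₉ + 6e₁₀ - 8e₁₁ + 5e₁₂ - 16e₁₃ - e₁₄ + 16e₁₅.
234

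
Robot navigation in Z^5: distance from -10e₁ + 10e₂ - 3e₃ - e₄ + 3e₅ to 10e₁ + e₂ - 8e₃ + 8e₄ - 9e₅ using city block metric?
55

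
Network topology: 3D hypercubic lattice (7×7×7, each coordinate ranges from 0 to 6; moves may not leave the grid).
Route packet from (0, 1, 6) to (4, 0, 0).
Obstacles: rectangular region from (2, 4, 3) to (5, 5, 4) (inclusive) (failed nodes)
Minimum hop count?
11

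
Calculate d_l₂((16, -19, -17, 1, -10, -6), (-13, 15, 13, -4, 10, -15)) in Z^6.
58.3352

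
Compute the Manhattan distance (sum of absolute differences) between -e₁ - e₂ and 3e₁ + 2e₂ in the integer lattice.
7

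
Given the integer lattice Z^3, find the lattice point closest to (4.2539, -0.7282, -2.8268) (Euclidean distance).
(4, -1, -3)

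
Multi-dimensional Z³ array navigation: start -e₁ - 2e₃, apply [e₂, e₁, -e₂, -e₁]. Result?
(-1, 0, -2)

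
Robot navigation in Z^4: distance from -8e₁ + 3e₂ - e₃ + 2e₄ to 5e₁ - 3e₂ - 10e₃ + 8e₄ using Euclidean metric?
17.9444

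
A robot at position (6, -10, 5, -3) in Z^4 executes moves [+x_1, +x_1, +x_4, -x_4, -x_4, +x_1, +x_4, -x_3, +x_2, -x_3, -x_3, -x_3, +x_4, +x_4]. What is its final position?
(9, -9, 1, -1)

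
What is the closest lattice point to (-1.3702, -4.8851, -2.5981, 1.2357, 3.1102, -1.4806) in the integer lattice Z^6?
(-1, -5, -3, 1, 3, -1)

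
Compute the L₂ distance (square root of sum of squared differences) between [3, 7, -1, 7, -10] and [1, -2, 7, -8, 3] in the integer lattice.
23.3024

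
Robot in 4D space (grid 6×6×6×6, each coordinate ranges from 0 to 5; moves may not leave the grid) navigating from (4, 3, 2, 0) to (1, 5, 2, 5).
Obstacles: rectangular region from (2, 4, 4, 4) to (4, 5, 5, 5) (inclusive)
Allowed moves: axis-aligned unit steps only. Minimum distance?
10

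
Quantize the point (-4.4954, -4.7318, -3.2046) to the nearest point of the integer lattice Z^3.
(-4, -5, -3)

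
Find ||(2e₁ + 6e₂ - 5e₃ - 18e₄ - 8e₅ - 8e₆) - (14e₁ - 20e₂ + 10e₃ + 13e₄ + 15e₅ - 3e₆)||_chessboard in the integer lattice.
31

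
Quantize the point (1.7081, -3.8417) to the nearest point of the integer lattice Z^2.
(2, -4)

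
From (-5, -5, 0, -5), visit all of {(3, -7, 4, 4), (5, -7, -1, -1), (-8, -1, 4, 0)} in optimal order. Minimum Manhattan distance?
49
(one optimal route: (-5, -5, 0, -5) → (-8, -1, 4, 0) → (3, -7, 4, 4) → (5, -7, -1, -1))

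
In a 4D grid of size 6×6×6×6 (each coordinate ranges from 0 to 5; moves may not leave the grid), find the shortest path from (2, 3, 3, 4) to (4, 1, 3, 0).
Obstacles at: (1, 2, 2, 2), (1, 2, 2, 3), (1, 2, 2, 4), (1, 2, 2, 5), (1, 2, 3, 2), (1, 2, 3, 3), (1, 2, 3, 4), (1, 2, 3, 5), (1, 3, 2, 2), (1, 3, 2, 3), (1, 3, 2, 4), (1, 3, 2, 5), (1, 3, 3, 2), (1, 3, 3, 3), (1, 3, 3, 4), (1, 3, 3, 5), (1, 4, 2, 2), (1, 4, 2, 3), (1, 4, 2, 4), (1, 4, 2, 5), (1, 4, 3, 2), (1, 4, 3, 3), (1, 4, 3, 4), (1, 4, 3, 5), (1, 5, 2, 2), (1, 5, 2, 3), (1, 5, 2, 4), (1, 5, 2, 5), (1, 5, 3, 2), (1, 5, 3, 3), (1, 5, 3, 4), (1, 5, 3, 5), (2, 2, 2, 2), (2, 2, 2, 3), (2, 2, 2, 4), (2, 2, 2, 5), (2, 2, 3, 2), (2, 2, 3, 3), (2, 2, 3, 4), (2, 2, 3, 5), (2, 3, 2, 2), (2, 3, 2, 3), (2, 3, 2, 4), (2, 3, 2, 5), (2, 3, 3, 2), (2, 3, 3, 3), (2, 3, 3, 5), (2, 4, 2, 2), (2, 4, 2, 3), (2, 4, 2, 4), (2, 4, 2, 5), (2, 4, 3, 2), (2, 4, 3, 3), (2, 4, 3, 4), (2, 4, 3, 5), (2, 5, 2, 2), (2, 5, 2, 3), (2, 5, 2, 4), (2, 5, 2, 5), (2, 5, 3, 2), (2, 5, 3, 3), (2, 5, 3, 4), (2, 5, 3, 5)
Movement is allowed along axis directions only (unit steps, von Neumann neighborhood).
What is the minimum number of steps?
8
(one shortest path: (2, 3, 3, 4) → (3, 3, 3, 4) → (4, 3, 3, 4) → (4, 2, 3, 4) → (4, 1, 3, 4) → (4, 1, 3, 3) → (4, 1, 3, 2) → (4, 1, 3, 1) → (4, 1, 3, 0))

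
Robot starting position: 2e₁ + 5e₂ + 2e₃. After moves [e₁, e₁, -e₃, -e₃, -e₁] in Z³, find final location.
(3, 5, 0)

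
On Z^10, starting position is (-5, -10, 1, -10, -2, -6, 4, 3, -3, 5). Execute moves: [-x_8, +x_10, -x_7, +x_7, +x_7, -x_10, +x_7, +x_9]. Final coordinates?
(-5, -10, 1, -10, -2, -6, 6, 2, -2, 5)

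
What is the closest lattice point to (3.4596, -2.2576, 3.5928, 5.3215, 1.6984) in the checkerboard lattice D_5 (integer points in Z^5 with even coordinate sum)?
(3, -2, 4, 5, 2)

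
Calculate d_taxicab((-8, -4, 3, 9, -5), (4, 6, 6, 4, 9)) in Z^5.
44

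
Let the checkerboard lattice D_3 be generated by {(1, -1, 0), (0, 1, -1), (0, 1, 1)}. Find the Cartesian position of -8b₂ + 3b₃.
(0, -5, 11)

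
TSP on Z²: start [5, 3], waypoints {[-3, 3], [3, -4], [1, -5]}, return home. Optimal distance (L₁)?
32
(one optimal route: (5, 3) → (-3, 3) → (1, -5) → (3, -4) → (5, 3))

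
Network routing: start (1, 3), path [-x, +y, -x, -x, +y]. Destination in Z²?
(-2, 5)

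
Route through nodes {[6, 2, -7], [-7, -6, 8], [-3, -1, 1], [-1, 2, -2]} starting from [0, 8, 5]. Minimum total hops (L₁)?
60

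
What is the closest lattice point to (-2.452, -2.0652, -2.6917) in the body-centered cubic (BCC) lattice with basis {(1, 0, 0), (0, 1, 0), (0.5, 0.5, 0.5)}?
(-2.5, -2.5, -2.5)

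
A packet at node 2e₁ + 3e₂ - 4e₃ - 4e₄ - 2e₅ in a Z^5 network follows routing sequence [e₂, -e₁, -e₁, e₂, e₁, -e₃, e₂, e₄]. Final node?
(1, 6, -5, -3, -2)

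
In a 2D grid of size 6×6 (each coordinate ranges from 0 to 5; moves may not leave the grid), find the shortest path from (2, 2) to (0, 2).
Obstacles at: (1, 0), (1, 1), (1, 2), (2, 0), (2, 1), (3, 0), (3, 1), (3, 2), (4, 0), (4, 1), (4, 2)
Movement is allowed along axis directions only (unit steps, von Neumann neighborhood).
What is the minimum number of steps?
4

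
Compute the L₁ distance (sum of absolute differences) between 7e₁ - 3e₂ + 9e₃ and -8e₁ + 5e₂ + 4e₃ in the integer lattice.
28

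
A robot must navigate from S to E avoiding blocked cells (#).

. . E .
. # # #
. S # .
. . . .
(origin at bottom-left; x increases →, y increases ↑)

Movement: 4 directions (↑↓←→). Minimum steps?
5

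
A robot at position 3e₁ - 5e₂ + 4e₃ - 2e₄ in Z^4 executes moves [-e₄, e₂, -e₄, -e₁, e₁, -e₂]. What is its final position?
(3, -5, 4, -4)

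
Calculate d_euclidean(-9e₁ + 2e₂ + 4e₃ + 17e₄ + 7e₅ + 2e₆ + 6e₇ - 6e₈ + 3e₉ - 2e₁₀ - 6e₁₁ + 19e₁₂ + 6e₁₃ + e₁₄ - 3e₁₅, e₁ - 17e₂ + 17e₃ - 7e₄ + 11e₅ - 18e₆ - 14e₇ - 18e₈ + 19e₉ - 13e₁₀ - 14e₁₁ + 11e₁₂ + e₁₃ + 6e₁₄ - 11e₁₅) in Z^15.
52.7731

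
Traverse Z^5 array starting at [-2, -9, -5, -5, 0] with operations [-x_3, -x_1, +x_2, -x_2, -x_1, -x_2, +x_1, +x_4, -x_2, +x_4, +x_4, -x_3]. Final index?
(-3, -11, -7, -2, 0)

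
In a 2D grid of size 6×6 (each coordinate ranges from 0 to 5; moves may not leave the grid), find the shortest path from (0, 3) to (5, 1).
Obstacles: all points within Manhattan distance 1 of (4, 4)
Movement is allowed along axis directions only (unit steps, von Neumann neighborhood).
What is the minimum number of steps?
7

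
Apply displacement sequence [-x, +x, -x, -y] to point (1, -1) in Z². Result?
(0, -2)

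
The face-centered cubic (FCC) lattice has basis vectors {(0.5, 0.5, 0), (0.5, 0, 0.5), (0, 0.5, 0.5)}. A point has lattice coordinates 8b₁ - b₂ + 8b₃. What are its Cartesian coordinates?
(3.5, 8, 3.5)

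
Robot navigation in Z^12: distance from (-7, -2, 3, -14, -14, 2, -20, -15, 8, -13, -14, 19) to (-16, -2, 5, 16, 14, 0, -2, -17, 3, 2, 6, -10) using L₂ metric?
59.9333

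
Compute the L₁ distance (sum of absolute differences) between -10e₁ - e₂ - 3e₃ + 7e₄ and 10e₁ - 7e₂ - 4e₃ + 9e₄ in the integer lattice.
29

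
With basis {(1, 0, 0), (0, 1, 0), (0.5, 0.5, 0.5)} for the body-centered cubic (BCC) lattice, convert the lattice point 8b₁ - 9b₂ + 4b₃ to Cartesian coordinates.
(10, -7, 2)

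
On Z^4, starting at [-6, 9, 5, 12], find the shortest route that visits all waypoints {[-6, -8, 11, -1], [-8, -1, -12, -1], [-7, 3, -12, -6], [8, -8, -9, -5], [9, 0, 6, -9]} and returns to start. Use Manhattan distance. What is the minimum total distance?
182
(one optimal route: (-6, 9, 5, 12) → (-6, -8, 11, -1) → (-8, -1, -12, -1) → (-7, 3, -12, -6) → (8, -8, -9, -5) → (9, 0, 6, -9) → (-6, 9, 5, 12))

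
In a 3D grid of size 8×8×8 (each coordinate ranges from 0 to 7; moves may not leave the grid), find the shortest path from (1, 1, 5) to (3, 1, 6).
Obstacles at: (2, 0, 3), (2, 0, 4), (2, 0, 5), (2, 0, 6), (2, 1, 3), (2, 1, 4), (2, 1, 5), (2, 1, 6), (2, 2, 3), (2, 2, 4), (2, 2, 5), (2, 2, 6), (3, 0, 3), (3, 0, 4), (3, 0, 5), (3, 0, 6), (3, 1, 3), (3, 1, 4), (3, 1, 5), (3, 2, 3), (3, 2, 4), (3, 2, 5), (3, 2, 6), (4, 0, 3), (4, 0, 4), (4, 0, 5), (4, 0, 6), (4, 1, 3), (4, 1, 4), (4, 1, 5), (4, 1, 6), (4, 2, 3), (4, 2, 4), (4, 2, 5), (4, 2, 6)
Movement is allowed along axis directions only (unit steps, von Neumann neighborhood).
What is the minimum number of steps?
5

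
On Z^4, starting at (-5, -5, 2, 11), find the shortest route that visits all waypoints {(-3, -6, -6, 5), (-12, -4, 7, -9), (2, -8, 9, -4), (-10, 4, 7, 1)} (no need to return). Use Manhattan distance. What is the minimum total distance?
93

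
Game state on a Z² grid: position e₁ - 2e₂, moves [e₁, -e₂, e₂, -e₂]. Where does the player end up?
(2, -3)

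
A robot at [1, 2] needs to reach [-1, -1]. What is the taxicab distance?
5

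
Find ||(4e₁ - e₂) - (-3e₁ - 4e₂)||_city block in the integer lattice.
10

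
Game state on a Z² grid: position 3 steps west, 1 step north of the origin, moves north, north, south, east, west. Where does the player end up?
(-3, 2)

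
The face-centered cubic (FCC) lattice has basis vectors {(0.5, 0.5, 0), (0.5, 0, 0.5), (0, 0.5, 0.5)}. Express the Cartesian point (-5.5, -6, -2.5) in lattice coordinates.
-9b₁ - 2b₂ - 3b₃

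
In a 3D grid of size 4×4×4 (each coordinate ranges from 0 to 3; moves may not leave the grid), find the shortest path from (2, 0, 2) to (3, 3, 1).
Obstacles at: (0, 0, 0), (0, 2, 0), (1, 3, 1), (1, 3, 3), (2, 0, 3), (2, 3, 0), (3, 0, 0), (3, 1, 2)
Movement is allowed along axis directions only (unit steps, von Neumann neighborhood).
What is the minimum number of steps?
5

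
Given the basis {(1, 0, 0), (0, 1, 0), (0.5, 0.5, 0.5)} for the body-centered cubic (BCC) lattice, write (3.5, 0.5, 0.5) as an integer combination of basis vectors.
3b₁ + b₃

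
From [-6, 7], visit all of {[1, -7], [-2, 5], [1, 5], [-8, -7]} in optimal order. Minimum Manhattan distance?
30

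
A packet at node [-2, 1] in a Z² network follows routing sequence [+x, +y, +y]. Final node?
(-1, 3)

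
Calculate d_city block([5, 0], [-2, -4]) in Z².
11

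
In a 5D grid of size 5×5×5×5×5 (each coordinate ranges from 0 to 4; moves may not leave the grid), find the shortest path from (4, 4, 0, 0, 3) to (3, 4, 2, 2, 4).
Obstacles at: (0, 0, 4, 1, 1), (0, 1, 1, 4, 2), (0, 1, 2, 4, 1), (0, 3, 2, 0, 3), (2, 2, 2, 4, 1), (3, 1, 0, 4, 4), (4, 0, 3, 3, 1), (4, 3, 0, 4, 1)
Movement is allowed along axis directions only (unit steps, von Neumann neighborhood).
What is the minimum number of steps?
6
(one shortest path: (4, 4, 0, 0, 3) → (3, 4, 0, 0, 3) → (3, 4, 1, 0, 3) → (3, 4, 2, 0, 3) → (3, 4, 2, 1, 3) → (3, 4, 2, 2, 3) → (3, 4, 2, 2, 4))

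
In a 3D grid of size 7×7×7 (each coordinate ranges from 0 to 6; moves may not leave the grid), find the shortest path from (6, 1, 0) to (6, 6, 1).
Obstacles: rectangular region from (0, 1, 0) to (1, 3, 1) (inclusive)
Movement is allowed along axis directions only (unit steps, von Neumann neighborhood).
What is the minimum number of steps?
6
(one shortest path: (6, 1, 0) → (6, 2, 0) → (6, 3, 0) → (6, 4, 0) → (6, 5, 0) → (6, 6, 0) → (6, 6, 1))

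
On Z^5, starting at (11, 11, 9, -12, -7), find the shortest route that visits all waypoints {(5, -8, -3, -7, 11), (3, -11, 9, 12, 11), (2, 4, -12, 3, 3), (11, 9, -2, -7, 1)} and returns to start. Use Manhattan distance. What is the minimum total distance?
212
(one optimal route: (11, 11, 9, -12, -7) → (5, -8, -3, -7, 11) → (3, -11, 9, 12, 11) → (2, 4, -12, 3, 3) → (11, 9, -2, -7, 1) → (11, 11, 9, -12, -7))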